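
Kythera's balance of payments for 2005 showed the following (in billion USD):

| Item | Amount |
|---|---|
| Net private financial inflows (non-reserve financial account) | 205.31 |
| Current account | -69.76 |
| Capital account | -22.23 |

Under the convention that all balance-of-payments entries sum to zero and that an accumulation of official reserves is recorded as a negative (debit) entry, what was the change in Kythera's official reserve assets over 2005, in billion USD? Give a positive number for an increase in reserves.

Official reserve transactions balance = -((-69.76) + (-22.23) + 205.31) = -113.32
An accumulation of reserves is recorded as a debit (negative entry), so the change in the stock of reserves is the negative of that balance.
Change in official reserves = -(-113.32) = 113.32

113.32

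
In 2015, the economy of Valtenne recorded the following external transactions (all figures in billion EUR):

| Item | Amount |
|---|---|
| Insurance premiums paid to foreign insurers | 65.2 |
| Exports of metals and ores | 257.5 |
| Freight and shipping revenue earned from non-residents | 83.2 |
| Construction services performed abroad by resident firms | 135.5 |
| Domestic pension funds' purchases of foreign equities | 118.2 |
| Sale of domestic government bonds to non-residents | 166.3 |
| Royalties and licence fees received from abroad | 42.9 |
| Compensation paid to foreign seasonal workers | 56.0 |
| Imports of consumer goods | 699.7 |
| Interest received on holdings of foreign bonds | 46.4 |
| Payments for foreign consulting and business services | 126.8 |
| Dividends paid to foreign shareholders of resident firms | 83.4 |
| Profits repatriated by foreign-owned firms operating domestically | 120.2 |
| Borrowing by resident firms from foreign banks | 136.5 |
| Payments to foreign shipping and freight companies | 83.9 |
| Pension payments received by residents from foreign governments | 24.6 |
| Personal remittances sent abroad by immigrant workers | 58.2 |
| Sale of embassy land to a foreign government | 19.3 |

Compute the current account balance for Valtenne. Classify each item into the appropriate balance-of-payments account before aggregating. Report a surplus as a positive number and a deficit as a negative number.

-703.3

Goods: -699.7 + 257.5 = -442.2
Services: -65.2 - 83.9 + 83.2 + 42.9 + 135.5 - 126.8 = -14.3
Primary income: -83.4 - 120.2 + 46.4 - 56.0 = -213.2
Secondary income: -58.2 + 24.6 = -33.6
Current account = (-442.2) + (-14.3) + (-213.2) + (-33.6) = -703.3
(Excluded from the current account — financial account: domestic pension funds' purchases of foreign equities 118.2, sale of domestic government bonds to non-residents 166.3, borrowing by resident firms from foreign banks 136.5; capital account: sale of embassy land to a foreign government 19.3.)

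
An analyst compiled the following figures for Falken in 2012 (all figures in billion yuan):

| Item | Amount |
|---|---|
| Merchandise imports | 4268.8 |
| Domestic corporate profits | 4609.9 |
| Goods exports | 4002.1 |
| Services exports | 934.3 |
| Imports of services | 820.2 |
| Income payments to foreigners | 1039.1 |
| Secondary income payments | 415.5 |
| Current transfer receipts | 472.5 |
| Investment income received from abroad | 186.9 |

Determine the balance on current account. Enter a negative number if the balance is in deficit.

-947.8

Goods balance = 4002.1 - 4268.8 = -266.7
Services balance = 934.3 - 820.2 = 114.1
Trade balance (goods + services) = -266.7 + 114.1 = -152.6
Net primary income = 186.9 - 1039.1 = -852.2
Net secondary income = 472.5 - 415.5 = 57.0
Current account = -152.6 + (-852.2) + 57.0 = -947.8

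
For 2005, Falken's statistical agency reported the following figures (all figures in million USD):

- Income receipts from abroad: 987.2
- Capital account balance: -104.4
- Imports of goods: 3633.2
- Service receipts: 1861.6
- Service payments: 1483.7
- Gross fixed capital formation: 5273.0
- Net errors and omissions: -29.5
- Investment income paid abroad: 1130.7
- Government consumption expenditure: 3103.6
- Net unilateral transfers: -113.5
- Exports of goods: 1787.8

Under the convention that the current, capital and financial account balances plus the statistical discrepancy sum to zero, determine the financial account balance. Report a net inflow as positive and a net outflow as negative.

1858.4

Goods balance = 1787.8 - 3633.2 = -1845.4
Services balance = 1861.6 - 1483.7 = 377.9
Trade balance (goods + services) = -1845.4 + 377.9 = -1467.5
Net primary income = 987.2 - 1130.7 = -143.5
Net secondary income = -113.5
Current account = -1467.5 + (-143.5) + (-113.5) = -1724.5
Financial account = -(-1724.5 + (-104.4) + (-29.5)) = 1858.4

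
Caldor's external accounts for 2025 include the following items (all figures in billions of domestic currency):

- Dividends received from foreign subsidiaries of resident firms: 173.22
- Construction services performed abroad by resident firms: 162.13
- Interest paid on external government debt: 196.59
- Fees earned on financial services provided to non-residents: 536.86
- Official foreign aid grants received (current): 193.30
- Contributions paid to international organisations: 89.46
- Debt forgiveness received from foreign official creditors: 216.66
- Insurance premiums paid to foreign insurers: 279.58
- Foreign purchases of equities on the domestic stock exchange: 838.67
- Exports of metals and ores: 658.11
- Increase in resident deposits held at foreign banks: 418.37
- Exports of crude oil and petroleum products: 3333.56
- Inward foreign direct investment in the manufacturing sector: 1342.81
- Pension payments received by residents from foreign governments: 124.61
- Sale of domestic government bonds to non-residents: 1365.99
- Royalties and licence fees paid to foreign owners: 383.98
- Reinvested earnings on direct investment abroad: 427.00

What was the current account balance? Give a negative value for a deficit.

4659.18

Goods: 658.11 + 3333.56 = 3991.67
Services: -383.98 + 162.13 + 536.86 - 279.58 = 35.43
Primary income: -196.59 + 427.00 + 173.22 = 403.63
Secondary income: -89.46 + 124.61 + 193.30 = 228.45
Current account = 3991.67 + 35.43 + 403.63 + 228.45 = 4659.18
(Excluded from the current account — capital account: debt forgiveness received from foreign official creditors 216.66; financial account: foreign purchases of equities on the domestic stock exchange 838.67, increase in resident deposits held at foreign banks 418.37, inward foreign direct investment in the manufacturing sector 1342.81, sale of domestic government bonds to non-residents 1365.99.)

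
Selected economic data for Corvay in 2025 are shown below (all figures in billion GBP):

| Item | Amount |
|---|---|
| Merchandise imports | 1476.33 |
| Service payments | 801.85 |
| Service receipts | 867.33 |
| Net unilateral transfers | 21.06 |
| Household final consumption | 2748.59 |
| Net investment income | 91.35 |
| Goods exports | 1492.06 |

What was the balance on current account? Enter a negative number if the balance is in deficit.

193.62

Goods balance = 1492.06 - 1476.33 = 15.73
Services balance = 867.33 - 801.85 = 65.48
Trade balance (goods + services) = 15.73 + 65.48 = 81.21
Net primary income = 91.35
Net secondary income = 21.06
Current account = 81.21 + 91.35 + 21.06 = 193.62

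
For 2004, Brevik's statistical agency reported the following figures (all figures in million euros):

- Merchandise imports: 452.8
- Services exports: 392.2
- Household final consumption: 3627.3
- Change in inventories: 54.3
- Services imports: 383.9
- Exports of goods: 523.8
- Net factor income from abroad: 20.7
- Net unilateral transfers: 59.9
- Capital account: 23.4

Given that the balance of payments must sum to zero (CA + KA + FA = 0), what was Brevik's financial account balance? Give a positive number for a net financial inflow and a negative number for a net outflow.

-183.3

Goods balance = 523.8 - 452.8 = 71.0
Services balance = 392.2 - 383.9 = 8.3
Trade balance (goods + services) = 71.0 + 8.3 = 79.3
Net primary income = 20.7
Net secondary income = 59.9
Current account = 79.3 + 20.7 + 59.9 = 159.9
Financial account = -(159.9 + 23.4) = -183.3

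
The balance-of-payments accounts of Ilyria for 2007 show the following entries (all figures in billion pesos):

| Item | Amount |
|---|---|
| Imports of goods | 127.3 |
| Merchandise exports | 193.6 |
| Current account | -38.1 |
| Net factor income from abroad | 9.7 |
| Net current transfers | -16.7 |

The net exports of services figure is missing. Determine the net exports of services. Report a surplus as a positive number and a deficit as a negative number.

Current account = goods balance + services balance + net primary income + net secondary income
Sum of the known components = 59.3
Net exports of services = CA - (known components) = -38.1 - 59.3 = -97.4

-97.4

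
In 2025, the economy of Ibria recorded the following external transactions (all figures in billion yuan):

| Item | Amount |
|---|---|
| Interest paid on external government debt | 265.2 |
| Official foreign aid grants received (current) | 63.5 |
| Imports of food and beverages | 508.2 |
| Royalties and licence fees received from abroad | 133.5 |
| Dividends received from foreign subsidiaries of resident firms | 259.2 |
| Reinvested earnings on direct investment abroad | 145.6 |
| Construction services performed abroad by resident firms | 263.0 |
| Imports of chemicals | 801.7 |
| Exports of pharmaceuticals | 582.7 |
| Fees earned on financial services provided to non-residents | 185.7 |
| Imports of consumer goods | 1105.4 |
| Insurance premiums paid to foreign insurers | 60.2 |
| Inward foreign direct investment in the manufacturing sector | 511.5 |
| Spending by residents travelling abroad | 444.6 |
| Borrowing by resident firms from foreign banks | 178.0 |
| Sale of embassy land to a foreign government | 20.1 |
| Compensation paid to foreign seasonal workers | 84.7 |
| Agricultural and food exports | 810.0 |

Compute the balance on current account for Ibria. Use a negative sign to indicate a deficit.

Goods: -508.2 - 1105.4 - 801.7 + 810.0 + 582.7 = -1022.6
Services: 133.5 - 60.2 - 444.6 + 185.7 + 263.0 = 77.4
Primary income: 145.6 + 259.2 - 265.2 - 84.7 = 54.9
Secondary income: 63.5
Current account = (-1022.6) + 77.4 + 54.9 + 63.5 = -826.8
(Excluded from the current account — financial account: inward foreign direct investment in the manufacturing sector 511.5, borrowing by resident firms from foreign banks 178.0; capital account: sale of embassy land to a foreign government 20.1.)

-826.8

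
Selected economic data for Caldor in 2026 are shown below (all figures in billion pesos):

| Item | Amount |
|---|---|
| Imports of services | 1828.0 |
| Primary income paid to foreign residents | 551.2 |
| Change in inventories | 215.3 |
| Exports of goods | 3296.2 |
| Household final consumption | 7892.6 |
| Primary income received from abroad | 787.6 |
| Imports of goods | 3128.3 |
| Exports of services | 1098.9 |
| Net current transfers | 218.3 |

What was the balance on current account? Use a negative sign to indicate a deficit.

-106.5

Goods balance = 3296.2 - 3128.3 = 167.9
Services balance = 1098.9 - 1828.0 = -729.1
Trade balance (goods + services) = 167.9 + (-729.1) = -561.2
Net primary income = 787.6 - 551.2 = 236.4
Net secondary income = 218.3
Current account = -561.2 + 236.4 + 218.3 = -106.5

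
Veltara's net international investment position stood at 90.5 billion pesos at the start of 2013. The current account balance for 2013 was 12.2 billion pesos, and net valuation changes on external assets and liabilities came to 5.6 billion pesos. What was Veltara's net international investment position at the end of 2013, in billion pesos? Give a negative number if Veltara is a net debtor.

108.3

Change in NIIP = current account + net valuation change = 12.2 + 5.6 = 17.8
End-of-year NIIP = 90.5 + 17.8 = 108.3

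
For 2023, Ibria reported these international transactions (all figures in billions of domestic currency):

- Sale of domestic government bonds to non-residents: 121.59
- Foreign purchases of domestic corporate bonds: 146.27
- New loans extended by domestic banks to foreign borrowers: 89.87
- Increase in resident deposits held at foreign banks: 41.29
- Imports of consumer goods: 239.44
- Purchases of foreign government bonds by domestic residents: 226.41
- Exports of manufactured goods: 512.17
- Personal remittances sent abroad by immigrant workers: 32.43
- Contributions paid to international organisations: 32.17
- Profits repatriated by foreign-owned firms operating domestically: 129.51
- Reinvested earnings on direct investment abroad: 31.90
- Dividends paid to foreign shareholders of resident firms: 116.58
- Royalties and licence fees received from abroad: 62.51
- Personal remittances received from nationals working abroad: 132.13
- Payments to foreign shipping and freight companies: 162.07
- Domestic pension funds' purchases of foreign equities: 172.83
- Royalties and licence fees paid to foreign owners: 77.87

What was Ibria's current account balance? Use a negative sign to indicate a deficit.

Goods: -239.44 + 512.17 = 272.73
Services: -162.07 - 77.87 + 62.51 = -177.43
Primary income: -129.51 - 116.58 + 31.90 = -214.19
Secondary income: -32.17 + 132.13 - 32.43 = 67.53
Current account = 272.73 + (-177.43) + (-214.19) + 67.53 = -51.36
(Excluded from the current account — financial account: sale of domestic government bonds to non-residents 121.59, foreign purchases of domestic corporate bonds 146.27, new loans extended by domestic banks to foreign borrowers 89.87, increase in resident deposits held at foreign banks 41.29, purchases of foreign government bonds by domestic residents 226.41, domestic pension funds' purchases of foreign equities 172.83.)

-51.36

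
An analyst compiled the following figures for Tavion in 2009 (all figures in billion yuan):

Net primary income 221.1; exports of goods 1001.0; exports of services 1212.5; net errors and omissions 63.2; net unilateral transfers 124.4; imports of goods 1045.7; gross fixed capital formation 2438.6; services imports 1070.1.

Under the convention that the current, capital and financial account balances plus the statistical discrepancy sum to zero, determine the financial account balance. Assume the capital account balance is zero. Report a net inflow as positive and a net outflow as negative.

Goods balance = 1001.0 - 1045.7 = -44.7
Services balance = 1212.5 - 1070.1 = 142.4
Trade balance (goods + services) = -44.7 + 142.4 = 97.7
Net primary income = 221.1
Net secondary income = 124.4
Current account = 97.7 + 221.1 + 124.4 = 443.2
Financial account = -(443.2 + 63.2) = -506.4

-506.4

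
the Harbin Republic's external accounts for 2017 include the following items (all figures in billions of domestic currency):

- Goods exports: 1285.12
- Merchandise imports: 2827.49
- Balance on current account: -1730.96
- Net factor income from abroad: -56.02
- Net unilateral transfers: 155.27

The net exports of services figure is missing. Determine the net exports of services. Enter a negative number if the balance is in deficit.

Current account = goods balance + services balance + net primary income + net secondary income
Sum of the known components = -1443.12
Net exports of services = CA - (known components) = -1730.96 - (-1443.12) = -287.84

-287.84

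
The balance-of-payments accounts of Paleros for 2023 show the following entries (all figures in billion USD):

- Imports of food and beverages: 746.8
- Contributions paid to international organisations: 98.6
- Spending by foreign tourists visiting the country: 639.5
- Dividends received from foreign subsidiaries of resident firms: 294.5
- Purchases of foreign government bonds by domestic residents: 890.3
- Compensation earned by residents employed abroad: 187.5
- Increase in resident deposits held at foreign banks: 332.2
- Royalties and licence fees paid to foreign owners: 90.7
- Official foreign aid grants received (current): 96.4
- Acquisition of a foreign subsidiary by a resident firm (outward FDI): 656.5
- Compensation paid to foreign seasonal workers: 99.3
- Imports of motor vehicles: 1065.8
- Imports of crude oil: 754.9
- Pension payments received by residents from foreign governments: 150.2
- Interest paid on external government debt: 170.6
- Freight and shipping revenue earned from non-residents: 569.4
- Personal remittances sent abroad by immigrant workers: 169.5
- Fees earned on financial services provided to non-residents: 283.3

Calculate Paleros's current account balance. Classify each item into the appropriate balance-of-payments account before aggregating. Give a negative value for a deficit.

Goods: -1065.8 - 754.9 - 746.8 = -2567.5
Services: -90.7 + 639.5 + 569.4 + 283.3 = 1401.5
Primary income: 294.5 - 170.6 + 187.5 - 99.3 = 212.1
Secondary income: 96.4 + 150.2 - 169.5 - 98.6 = -21.5
Current account = (-2567.5) + 1401.5 + 212.1 + (-21.5) = -975.4
(Excluded from the current account — financial account: purchases of foreign government bonds by domestic residents 890.3, increase in resident deposits held at foreign banks 332.2, acquisition of a foreign subsidiary by a resident firm (outward FDI) 656.5.)

-975.4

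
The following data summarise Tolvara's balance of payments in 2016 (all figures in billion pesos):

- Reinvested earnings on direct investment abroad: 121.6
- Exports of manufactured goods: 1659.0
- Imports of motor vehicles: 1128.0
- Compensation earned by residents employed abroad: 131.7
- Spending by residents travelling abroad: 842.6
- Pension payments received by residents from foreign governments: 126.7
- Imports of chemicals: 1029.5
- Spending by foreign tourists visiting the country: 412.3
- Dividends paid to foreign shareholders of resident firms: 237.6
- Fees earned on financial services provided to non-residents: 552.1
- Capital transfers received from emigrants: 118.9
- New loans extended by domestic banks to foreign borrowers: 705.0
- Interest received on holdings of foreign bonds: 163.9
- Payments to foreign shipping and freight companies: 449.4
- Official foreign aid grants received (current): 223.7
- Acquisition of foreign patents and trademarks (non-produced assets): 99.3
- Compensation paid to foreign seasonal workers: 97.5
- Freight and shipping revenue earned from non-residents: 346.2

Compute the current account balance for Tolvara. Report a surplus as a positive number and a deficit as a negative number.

-47.4

Goods: -1128.0 - 1029.5 + 1659.0 = -498.5
Services: -449.4 + 412.3 - 842.6 + 346.2 + 552.1 = 18.6
Primary income: -237.6 + 121.6 + 131.7 - 97.5 + 163.9 = 82.1
Secondary income: 126.7 + 223.7 = 350.4
Current account = (-498.5) + 18.6 + 82.1 + 350.4 = -47.4
(Excluded from the current account — capital account: capital transfers received from emigrants 118.9, acquisition of foreign patents and trademarks (non-produced assets) 99.3; financial account: new loans extended by domestic banks to foreign borrowers 705.0.)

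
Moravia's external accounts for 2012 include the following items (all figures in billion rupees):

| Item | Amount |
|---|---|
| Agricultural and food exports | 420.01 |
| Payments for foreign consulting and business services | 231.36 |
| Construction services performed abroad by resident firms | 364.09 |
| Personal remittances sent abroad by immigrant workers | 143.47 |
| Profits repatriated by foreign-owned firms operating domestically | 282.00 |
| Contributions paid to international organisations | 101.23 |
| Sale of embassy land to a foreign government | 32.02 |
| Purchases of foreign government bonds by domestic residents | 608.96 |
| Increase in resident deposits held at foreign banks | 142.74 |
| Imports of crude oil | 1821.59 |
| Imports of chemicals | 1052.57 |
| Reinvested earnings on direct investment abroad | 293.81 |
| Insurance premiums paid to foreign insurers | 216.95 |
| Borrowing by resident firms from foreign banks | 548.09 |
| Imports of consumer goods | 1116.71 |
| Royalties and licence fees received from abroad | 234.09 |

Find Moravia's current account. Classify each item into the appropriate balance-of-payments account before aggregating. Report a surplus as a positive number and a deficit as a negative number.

Goods: 420.01 - 1052.57 - 1116.71 - 1821.59 = -3570.86
Services: -231.36 + 234.09 - 216.95 + 364.09 = 149.87
Primary income: 293.81 - 282.00 = 11.81
Secondary income: -101.23 - 143.47 = -244.70
Current account = (-3570.86) + 149.87 + 11.81 + (-244.70) = -3653.88
(Excluded from the current account — capital account: sale of embassy land to a foreign government 32.02; financial account: purchases of foreign government bonds by domestic residents 608.96, increase in resident deposits held at foreign banks 142.74, borrowing by resident firms from foreign banks 548.09.)

-3653.88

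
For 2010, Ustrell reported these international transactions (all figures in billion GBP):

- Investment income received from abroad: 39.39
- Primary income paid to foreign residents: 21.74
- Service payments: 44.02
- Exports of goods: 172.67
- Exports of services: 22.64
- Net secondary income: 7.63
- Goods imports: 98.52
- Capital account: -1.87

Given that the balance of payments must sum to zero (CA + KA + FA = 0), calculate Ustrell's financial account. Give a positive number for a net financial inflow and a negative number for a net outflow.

Goods balance = 172.67 - 98.52 = 74.15
Services balance = 22.64 - 44.02 = -21.38
Trade balance (goods + services) = 74.15 + (-21.38) = 52.77
Net primary income = 39.39 - 21.74 = 17.65
Net secondary income = 7.63
Current account = 52.77 + 17.65 + 7.63 = 78.05
Financial account = -(78.05 + (-1.87)) = -76.18

-76.18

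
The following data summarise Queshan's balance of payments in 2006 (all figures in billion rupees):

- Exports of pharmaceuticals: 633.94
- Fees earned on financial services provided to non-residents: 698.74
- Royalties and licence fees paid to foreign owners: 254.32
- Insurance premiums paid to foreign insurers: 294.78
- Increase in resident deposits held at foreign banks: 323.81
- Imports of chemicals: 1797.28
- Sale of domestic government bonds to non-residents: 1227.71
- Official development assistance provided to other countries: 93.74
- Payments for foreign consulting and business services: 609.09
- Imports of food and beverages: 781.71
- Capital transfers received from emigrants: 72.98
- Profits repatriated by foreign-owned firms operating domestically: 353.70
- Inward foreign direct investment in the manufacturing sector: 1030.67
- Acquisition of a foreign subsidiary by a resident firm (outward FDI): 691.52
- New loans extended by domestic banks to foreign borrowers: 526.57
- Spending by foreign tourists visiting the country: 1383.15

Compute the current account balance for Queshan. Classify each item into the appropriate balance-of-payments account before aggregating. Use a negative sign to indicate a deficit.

-1468.79

Goods: -781.71 - 1797.28 + 633.94 = -1945.05
Services: -254.32 + 698.74 - 609.09 + 1383.15 - 294.78 = 923.70
Primary income: -353.70
Secondary income: -93.74
Current account = (-1945.05) + 923.70 + (-353.70) + (-93.74) = -1468.79
(Excluded from the current account — financial account: increase in resident deposits held at foreign banks 323.81, sale of domestic government bonds to non-residents 1227.71, inward foreign direct investment in the manufacturing sector 1030.67, acquisition of a foreign subsidiary by a resident firm (outward FDI) 691.52, new loans extended by domestic banks to foreign borrowers 526.57; capital account: capital transfers received from emigrants 72.98.)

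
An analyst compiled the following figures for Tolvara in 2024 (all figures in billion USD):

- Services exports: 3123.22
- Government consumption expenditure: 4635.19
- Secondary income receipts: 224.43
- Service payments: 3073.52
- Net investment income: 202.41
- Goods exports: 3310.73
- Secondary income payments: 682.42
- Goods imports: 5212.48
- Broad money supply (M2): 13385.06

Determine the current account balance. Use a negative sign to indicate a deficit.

Goods balance = 3310.73 - 5212.48 = -1901.75
Services balance = 3123.22 - 3073.52 = 49.70
Trade balance (goods + services) = -1901.75 + 49.70 = -1852.05
Net primary income = 202.41
Net secondary income = 224.43 - 682.42 = -457.99
Current account = -1852.05 + 202.41 + (-457.99) = -2107.63

-2107.63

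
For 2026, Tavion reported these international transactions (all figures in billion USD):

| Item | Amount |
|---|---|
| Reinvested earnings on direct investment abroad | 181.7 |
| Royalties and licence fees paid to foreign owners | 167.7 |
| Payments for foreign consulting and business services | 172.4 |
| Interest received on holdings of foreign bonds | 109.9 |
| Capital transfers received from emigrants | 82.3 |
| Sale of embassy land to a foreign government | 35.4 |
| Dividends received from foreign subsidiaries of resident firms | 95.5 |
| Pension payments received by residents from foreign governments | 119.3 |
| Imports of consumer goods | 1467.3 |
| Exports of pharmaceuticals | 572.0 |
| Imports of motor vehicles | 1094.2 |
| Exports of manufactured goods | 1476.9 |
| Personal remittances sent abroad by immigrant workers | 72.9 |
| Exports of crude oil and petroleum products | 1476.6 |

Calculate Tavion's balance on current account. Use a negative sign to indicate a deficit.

Goods: 572.0 - 1467.3 + 1476.9 - 1094.2 + 1476.6 = 964.0
Services: -167.7 - 172.4 = -340.1
Primary income: 109.9 + 181.7 + 95.5 = 387.1
Secondary income: -72.9 + 119.3 = 46.4
Current account = 964.0 + (-340.1) + 387.1 + 46.4 = 1057.4
(Excluded from the current account — capital account: capital transfers received from emigrants 82.3, sale of embassy land to a foreign government 35.4.)

1057.4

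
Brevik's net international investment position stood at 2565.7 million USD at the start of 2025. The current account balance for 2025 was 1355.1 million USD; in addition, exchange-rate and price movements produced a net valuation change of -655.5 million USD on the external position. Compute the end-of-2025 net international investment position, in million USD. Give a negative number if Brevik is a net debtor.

Change in NIIP = current account + net valuation change = 1355.1 + (-655.5) = 699.6
End-of-year NIIP = 2565.7 + 699.6 = 3265.3

3265.3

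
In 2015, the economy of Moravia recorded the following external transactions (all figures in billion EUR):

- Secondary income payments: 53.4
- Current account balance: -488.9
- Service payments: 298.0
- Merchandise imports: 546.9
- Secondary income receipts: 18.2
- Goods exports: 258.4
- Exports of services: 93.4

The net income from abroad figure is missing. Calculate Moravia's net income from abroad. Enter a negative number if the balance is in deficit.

39.4

Current account = goods balance + services balance + net primary income + net secondary income
Sum of the known components = -528.3
Net income from abroad = CA - (known components) = -488.9 - (-528.3) = 39.4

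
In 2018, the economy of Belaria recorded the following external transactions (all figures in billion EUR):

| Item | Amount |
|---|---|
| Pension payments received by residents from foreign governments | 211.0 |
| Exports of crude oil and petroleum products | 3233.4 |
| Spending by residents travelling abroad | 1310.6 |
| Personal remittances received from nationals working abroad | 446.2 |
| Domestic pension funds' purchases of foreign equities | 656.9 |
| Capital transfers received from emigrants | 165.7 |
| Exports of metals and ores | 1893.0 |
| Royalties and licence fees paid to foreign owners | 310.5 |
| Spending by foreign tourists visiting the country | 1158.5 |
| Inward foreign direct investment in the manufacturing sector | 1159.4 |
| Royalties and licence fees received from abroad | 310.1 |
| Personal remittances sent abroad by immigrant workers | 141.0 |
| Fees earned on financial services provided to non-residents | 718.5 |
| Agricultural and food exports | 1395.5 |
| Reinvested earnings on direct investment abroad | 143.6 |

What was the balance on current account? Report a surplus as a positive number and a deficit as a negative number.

Goods: 3233.4 + 1893.0 + 1395.5 = 6521.9
Services: 310.1 + 1158.5 + 718.5 - 1310.6 - 310.5 = 566.0
Primary income: 143.6
Secondary income: 211.0 - 141.0 + 446.2 = 516.2
Current account = 6521.9 + 566.0 + 143.6 + 516.2 = 7747.7
(Excluded from the current account — financial account: domestic pension funds' purchases of foreign equities 656.9, inward foreign direct investment in the manufacturing sector 1159.4; capital account: capital transfers received from emigrants 165.7.)

7747.7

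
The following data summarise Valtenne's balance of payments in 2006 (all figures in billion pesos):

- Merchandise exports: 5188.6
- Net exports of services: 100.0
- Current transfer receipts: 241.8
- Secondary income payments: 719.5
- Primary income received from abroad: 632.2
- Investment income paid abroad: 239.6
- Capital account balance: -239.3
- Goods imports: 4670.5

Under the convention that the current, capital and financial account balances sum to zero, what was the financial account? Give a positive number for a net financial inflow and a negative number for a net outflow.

Goods balance = 5188.6 - 4670.5 = 518.1
Services balance = 100.0
Trade balance (goods + services) = 518.1 + 100.0 = 618.1
Net primary income = 632.2 - 239.6 = 392.6
Net secondary income = 241.8 - 719.5 = -477.7
Current account = 618.1 + 392.6 + (-477.7) = 533.0
Financial account = -(533.0 + (-239.3)) = -293.7

-293.7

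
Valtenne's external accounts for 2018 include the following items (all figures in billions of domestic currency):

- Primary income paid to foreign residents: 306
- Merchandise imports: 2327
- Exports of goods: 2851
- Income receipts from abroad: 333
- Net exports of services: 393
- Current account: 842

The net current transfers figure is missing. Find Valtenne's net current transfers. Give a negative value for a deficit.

Current account = goods balance + services balance + net primary income + net secondary income
Sum of the known components = 944
Net current transfers = CA - (known components) = 842 - 944 = -102

-102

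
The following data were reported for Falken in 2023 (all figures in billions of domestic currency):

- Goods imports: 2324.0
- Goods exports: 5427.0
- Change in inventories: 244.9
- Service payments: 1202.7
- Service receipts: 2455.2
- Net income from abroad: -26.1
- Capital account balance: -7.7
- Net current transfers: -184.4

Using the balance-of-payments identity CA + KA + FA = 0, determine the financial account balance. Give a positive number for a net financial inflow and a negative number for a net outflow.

Goods balance = 5427.0 - 2324.0 = 3103.0
Services balance = 2455.2 - 1202.7 = 1252.5
Trade balance (goods + services) = 3103.0 + 1252.5 = 4355.5
Net primary income = -26.1
Net secondary income = -184.4
Current account = 4355.5 + (-26.1) + (-184.4) = 4145.0
Financial account = -(4145.0 + (-7.7)) = -4137.3

-4137.3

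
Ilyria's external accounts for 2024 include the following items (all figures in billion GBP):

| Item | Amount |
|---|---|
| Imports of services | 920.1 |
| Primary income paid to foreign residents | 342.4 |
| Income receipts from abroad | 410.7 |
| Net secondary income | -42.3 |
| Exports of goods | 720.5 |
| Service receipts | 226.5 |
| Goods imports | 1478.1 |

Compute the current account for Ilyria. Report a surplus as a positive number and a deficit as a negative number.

Goods balance = 720.5 - 1478.1 = -757.6
Services balance = 226.5 - 920.1 = -693.6
Trade balance (goods + services) = -757.6 + (-693.6) = -1451.2
Net primary income = 410.7 - 342.4 = 68.3
Net secondary income = -42.3
Current account = -1451.2 + 68.3 + (-42.3) = -1425.2

-1425.2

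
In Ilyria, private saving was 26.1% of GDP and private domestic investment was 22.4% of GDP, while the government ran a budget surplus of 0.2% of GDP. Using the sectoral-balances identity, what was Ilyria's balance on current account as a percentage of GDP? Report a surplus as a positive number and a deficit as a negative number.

By the sectoral-balances identity, CA = (S_private - I) + (T - G).
Private balance = 26.1 - 22.4 = 3.7
Government balance (T - G) = 0.2
CA = 3.7 + 0.2 = 3.9

3.9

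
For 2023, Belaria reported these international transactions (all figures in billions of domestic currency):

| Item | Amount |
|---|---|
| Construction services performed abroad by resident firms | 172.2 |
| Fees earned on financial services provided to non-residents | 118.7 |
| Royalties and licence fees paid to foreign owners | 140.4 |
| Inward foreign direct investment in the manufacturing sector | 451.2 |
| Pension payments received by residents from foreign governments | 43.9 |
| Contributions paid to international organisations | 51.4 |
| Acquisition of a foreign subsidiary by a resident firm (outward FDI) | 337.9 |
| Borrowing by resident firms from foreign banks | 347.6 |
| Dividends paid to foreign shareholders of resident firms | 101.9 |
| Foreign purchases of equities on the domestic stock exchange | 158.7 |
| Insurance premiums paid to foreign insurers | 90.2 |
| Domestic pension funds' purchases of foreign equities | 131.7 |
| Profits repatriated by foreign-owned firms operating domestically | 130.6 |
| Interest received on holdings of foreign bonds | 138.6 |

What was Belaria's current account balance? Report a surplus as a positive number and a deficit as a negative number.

Services: 118.7 + 172.2 - 140.4 - 90.2 = 60.3
Primary income: -130.6 + 138.6 - 101.9 = -93.9
Secondary income: 43.9 - 51.4 = -7.5
Current account = 60.3 + (-93.9) + (-7.5) = -41.1
(Excluded from the current account — financial account: inward foreign direct investment in the manufacturing sector 451.2, acquisition of a foreign subsidiary by a resident firm (outward FDI) 337.9, borrowing by resident firms from foreign banks 347.6, foreign purchases of equities on the domestic stock exchange 158.7, domestic pension funds' purchases of foreign equities 131.7.)

-41.1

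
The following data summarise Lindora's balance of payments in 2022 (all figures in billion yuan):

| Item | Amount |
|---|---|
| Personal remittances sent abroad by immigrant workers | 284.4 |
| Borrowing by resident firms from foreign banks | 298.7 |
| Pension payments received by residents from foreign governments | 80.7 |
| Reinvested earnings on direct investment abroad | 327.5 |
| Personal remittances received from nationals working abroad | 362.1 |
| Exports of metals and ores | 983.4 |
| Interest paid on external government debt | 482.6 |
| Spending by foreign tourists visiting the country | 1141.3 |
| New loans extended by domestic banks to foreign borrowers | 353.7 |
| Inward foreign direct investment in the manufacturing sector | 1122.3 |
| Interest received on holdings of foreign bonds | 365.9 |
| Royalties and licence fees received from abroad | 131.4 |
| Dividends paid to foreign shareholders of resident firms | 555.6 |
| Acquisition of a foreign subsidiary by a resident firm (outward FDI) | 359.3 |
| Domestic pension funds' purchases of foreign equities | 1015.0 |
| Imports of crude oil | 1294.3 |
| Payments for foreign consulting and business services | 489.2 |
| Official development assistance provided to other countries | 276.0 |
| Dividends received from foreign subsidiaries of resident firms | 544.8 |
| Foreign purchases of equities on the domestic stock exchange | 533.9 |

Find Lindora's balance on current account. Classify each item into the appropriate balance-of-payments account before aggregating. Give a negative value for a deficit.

Goods: -1294.3 + 983.4 = -310.9
Services: -489.2 + 1141.3 + 131.4 = 783.5
Primary income: -555.6 - 482.6 + 544.8 + 365.9 + 327.5 = 200.0
Secondary income: 80.7 + 362.1 - 284.4 - 276.0 = -117.6
Current account = (-310.9) + 783.5 + 200.0 + (-117.6) = 555.0
(Excluded from the current account — financial account: borrowing by resident firms from foreign banks 298.7, new loans extended by domestic banks to foreign borrowers 353.7, inward foreign direct investment in the manufacturing sector 1122.3, acquisition of a foreign subsidiary by a resident firm (outward FDI) 359.3, domestic pension funds' purchases of foreign equities 1015.0, foreign purchases of equities on the domestic stock exchange 533.9.)

555.0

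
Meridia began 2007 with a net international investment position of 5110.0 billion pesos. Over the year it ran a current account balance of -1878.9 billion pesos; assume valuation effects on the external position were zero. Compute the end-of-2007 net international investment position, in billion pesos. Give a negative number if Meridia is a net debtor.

3231.1

With no valuation effects, change in NIIP = current account = -1878.9
End-of-year NIIP = 5110.0 + (-1878.9) = 3231.1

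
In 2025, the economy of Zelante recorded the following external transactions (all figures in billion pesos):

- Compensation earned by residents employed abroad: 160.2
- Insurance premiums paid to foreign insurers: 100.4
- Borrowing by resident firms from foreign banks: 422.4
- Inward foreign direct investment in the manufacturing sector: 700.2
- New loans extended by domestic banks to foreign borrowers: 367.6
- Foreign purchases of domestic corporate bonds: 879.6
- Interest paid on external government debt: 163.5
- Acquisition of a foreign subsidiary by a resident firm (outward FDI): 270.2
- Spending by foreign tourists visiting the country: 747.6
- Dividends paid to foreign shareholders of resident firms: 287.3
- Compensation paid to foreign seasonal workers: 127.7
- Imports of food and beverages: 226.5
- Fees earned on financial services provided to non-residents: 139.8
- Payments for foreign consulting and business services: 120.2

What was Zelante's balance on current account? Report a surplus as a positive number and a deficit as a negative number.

22.0

Goods: -226.5
Services: -120.2 + 139.8 - 100.4 + 747.6 = 666.8
Primary income: -127.7 - 287.3 + 160.2 - 163.5 = -418.3
Current account = (-226.5) + 666.8 + (-418.3) = 22.0
(Excluded from the current account — financial account: borrowing by resident firms from foreign banks 422.4, inward foreign direct investment in the manufacturing sector 700.2, new loans extended by domestic banks to foreign borrowers 367.6, foreign purchases of domestic corporate bonds 879.6, acquisition of a foreign subsidiary by a resident firm (outward FDI) 270.2.)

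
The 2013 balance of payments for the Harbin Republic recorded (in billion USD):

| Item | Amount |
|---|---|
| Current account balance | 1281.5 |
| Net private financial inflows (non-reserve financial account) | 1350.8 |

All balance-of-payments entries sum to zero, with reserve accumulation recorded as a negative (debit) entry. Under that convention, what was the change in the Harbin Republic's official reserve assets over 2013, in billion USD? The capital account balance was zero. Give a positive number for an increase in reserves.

2632.3

Official reserve transactions balance = -(1281.5 + 1350.8) = -2632.3
An accumulation of reserves is recorded as a debit (negative entry), so the change in the stock of reserves is the negative of that balance.
Change in official reserves = -(-2632.3) = 2632.3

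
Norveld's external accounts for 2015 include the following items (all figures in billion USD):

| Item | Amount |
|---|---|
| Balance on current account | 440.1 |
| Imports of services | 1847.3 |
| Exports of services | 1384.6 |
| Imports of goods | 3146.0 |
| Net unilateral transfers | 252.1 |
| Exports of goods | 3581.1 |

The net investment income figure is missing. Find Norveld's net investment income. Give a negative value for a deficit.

215.6

Current account = goods balance + services balance + net primary income + net secondary income
Sum of the known components = 224.5
Net investment income = CA - (known components) = 440.1 - 224.5 = 215.6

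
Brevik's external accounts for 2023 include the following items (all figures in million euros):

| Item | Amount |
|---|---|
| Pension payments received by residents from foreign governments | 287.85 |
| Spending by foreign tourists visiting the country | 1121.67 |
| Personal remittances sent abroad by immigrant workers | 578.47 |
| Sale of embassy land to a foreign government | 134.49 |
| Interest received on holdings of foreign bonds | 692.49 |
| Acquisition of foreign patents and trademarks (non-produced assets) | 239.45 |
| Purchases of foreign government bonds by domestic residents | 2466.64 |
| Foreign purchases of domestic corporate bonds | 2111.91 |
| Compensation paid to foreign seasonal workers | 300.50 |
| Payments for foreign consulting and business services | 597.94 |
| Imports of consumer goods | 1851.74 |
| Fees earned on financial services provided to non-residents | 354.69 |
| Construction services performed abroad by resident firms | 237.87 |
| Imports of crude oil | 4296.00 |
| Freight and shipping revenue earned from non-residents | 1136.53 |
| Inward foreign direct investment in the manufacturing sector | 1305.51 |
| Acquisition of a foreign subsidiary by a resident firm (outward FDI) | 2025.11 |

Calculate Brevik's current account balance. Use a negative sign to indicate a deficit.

-3793.55

Goods: -4296.00 - 1851.74 = -6147.74
Services: 1136.53 + 354.69 + 1121.67 + 237.87 - 597.94 = 2252.82
Primary income: -300.50 + 692.49 = 391.99
Secondary income: -578.47 + 287.85 = -290.62
Current account = (-6147.74) + 2252.82 + 391.99 + (-290.62) = -3793.55
(Excluded from the current account — capital account: sale of embassy land to a foreign government 134.49, acquisition of foreign patents and trademarks (non-produced assets) 239.45; financial account: purchases of foreign government bonds by domestic residents 2466.64, foreign purchases of domestic corporate bonds 2111.91, inward foreign direct investment in the manufacturing sector 1305.51, acquisition of a foreign subsidiary by a resident firm (outward FDI) 2025.11.)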